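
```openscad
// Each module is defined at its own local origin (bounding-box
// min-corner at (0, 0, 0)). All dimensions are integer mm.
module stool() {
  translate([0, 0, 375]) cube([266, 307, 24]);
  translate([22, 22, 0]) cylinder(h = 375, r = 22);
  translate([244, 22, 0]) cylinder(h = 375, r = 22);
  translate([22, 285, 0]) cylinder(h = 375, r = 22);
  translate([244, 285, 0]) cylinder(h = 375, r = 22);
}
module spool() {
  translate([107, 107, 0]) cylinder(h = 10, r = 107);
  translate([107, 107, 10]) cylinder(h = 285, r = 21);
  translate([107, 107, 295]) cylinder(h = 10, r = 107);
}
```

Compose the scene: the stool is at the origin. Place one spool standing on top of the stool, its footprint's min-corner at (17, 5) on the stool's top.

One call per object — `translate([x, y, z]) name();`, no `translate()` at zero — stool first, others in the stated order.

stool();
translate([17, 5, 399]) spool();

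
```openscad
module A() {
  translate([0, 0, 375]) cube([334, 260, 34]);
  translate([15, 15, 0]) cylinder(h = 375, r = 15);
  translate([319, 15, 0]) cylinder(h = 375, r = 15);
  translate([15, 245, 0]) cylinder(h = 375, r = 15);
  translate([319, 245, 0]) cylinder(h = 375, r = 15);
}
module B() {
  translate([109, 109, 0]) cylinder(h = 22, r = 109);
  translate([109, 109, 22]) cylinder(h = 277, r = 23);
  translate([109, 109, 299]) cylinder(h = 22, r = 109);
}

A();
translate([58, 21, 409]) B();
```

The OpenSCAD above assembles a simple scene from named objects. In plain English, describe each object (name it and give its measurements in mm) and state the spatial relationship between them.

A is a four-legged stool. The seat is 334×260 mm, 34 mm thick, top at z = 409 mm. It stands on four round legs, each 30 mm in diameter, from z = 0 to the seat underside, each leg's axis is inset half a diameter from the nearest pair of seat edges (so the leg's bounding box is flush with the corner).

B is a spool: two coaxial disc flanges of radius 109 mm and thickness 22 mm, joined by a core cylinder of radius 23 mm and height 277 mm. The lower flange rests on z = 0 and the three cylinders share a vertical axis.

The spool is on top of the stool, centred.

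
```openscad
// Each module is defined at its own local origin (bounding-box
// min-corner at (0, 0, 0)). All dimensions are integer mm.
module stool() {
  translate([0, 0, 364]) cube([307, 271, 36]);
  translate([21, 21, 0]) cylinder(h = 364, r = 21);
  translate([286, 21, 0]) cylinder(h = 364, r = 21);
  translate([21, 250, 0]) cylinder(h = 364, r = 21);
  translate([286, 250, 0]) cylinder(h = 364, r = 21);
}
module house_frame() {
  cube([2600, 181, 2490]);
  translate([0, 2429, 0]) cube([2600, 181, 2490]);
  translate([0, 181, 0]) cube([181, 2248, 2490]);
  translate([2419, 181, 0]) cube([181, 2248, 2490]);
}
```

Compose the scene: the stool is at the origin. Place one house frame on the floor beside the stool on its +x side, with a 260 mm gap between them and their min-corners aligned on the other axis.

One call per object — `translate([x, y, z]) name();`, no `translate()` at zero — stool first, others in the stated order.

stool();
translate([567, 0, 0]) house_frame();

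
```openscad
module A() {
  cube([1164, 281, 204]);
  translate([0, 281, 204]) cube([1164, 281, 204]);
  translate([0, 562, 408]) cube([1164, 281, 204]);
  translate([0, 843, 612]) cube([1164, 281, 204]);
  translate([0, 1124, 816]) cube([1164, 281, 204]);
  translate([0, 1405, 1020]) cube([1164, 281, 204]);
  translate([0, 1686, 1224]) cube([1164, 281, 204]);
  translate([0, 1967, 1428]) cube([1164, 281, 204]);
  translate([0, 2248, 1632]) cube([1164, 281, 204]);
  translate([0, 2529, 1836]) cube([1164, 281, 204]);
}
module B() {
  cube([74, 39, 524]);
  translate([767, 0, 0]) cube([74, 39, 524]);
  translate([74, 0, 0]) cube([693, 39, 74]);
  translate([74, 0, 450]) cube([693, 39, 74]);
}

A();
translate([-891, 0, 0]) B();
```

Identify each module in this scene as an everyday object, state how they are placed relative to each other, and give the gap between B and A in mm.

The picture frame's nearest face is 50 mm from the staircase's −x face.

A is a staircase. B is a picture frame. The picture frame is on the floor beside the staircase on its −x side. The gap between the picture frame and the staircase is 50 mm.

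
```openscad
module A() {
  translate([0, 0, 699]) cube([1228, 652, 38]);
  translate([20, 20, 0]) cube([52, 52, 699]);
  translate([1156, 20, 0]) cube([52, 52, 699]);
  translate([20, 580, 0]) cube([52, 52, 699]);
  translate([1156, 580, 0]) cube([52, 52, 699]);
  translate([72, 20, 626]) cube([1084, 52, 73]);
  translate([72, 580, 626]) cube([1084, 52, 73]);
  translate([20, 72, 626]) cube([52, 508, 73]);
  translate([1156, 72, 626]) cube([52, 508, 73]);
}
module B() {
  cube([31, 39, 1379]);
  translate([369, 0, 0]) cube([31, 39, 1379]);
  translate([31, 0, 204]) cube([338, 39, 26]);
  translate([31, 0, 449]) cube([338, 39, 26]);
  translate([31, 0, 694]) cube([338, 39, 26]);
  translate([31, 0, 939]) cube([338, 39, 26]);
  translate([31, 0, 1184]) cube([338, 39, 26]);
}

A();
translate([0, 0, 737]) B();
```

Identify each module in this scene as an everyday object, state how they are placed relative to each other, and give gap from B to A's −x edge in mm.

The ladder's min-x is at 0; the table's min-x is 0; gap = 0 mm.

A is a table. B is a ladder. The ladder is on top of the table. The gap from the ladder to the table's −x edge is 0 mm.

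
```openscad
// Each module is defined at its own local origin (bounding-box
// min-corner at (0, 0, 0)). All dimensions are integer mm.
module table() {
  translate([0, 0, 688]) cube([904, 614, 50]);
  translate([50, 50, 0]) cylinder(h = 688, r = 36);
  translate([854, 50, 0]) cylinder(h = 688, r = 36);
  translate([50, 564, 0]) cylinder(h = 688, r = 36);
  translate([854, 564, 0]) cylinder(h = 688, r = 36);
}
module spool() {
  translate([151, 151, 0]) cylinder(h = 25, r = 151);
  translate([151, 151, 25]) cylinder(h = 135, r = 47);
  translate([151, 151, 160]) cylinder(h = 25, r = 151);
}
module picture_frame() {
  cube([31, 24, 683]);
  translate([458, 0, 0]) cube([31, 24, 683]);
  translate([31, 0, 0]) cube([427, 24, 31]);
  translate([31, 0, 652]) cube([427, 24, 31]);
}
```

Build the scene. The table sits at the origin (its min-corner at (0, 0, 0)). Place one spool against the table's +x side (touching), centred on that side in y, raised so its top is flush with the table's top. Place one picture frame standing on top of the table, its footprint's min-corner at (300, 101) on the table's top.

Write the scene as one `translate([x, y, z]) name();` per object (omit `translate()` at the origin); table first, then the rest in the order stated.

table();
translate([904, 156, 553]) spool();
translate([300, 101, 738]) picture_frame();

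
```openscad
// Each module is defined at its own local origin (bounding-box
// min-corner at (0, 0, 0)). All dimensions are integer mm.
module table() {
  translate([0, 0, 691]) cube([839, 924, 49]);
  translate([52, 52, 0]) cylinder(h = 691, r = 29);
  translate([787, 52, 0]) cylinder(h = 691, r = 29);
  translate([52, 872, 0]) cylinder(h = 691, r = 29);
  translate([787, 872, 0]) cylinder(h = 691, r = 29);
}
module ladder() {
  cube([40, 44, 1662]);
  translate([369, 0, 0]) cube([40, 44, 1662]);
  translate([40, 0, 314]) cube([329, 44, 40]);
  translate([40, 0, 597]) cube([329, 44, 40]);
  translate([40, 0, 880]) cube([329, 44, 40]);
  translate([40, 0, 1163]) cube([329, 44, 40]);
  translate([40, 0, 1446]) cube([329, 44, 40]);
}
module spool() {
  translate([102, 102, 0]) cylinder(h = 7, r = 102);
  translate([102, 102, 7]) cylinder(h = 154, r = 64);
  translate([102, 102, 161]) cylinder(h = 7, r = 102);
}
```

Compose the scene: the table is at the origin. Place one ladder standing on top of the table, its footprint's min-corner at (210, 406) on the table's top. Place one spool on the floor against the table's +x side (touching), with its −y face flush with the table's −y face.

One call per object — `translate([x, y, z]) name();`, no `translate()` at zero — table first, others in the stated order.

table();
translate([210, 406, 740]) ladder();
translate([839, 0, 0]) spool();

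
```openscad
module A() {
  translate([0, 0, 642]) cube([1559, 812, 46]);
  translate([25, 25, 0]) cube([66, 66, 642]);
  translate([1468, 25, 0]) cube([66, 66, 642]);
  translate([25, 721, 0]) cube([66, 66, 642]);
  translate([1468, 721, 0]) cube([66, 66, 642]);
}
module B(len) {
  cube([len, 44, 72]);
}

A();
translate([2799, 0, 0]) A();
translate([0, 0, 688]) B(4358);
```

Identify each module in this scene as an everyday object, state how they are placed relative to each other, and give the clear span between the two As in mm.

A is a table. B is a beam. A beam spans the tops of two tables. The clear span between the two tables is 1240 mm.

Second table starts at x = 2799; first ends at x = 1559; clear span = 2799 − 1559 = 1240 mm.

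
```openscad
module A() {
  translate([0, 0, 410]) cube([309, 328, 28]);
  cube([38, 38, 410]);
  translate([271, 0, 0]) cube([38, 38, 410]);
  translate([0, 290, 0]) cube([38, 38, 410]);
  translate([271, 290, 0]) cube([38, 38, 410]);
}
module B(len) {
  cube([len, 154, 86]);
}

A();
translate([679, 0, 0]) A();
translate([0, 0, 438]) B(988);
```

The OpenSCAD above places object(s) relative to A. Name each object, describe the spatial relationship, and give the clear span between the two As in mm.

A is a stool. B is a beam. A beam spans the tops of two stools. The clear span between the two stools is 370 mm.

Second stool starts at x = 679; first ends at x = 309; clear span = 679 − 309 = 370 mm.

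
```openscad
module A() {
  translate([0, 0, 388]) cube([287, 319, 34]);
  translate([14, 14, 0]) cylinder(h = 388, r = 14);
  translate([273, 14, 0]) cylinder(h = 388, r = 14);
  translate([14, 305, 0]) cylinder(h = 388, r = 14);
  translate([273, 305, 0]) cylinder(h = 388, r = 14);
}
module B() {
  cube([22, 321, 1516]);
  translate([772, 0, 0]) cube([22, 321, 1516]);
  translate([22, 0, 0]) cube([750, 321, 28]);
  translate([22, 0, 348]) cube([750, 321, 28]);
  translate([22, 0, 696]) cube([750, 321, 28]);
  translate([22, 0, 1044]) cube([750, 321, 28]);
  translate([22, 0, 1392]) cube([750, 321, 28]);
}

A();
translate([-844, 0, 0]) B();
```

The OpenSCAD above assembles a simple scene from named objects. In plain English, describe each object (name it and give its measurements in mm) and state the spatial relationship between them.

A is a four-legged stool. The seat is a 287×319×34 mm slab whose top surface is at z = 422 mm; four round legs, each 28 mm in diameter, run from the floor (z = 0) to the underside of the seat, each leg's axis is inset half a diameter from the nearest pair of seat edges (so the leg's bounding box is flush with the corner).

B is a bookshelf 794 mm wide overall, 321 mm deep and 1516 mm tall. The two sides are 22 mm thick vertical panels. 5 horizontal shelves of 28 mm thickness span between the inner faces of the sides; the lowest shelf sits on the floor and shelves are stacked with a clear vertical gap of 320 mm between each pair.

The bookshelf is on the floor beside the stool on its −x side.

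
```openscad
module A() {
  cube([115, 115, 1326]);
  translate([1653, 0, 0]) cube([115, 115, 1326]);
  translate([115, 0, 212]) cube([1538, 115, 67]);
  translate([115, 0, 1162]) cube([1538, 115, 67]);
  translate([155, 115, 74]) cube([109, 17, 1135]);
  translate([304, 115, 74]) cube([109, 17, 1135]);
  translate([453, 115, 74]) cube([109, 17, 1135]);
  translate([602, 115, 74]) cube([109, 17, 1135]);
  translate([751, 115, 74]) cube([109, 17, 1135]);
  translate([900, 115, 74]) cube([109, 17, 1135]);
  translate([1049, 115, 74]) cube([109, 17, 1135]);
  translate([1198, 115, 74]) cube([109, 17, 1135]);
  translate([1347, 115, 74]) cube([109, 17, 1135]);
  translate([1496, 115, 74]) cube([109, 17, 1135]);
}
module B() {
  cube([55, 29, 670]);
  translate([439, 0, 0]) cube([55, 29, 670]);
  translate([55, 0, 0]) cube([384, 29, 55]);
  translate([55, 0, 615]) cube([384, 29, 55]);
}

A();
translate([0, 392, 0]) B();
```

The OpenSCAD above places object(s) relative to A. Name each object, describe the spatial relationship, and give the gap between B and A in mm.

A is a fence section. B is a picture frame. The picture frame is on the floor beside the fence section on its +y side. The gap between the picture frame and the fence section is 260 mm.

The picture frame's nearest face is 260 mm from the fence section's +y face.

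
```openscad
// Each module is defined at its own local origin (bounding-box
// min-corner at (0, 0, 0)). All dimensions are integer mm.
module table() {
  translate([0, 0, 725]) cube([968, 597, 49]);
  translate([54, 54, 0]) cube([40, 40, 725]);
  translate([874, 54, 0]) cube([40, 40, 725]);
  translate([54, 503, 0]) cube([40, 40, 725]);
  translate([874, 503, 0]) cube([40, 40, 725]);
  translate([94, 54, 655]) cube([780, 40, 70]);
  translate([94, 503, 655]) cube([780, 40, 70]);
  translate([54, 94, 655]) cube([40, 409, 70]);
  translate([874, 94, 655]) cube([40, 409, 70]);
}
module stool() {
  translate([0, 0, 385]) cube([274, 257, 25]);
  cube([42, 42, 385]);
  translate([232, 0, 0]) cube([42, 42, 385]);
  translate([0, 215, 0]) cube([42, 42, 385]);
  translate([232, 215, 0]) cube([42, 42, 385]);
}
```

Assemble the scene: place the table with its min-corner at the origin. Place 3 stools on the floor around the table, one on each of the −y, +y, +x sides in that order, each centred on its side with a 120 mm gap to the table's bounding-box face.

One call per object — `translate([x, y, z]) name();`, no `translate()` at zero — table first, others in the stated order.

table();
translate([347, -377, 0]) stool();
translate([347, 717, 0]) stool();
translate([1088, 170, 0]) stool();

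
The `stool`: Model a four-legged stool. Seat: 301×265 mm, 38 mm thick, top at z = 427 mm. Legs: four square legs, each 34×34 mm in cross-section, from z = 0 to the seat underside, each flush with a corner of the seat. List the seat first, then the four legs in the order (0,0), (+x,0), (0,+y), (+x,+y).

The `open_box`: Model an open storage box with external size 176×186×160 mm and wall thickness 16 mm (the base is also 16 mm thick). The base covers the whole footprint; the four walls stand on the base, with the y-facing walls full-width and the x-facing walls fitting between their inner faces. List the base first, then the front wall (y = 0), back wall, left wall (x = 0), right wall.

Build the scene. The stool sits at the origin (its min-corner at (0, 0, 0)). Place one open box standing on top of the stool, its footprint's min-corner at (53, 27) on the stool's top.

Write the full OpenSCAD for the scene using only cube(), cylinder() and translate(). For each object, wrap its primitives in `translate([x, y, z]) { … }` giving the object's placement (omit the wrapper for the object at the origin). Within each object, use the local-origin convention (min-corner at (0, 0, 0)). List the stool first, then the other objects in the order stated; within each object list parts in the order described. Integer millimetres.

translate([0, 0, 389]) cube([301, 265, 38]);
cube([34, 34, 389]);
translate([267, 0, 0]) cube([34, 34, 389]);
translate([0, 231, 0]) cube([34, 34, 389]);
translate([267, 231, 0]) cube([34, 34, 389]);
translate([53, 27, 427]) {
  cube([176, 186, 16]);
  translate([0, 0, 16]) cube([176, 16, 144]);
  translate([0, 170, 16]) cube([176, 16, 144]);
  translate([0, 16, 16]) cube([16, 154, 144]);
  translate([160, 16, 16]) cube([16, 154, 144]);
}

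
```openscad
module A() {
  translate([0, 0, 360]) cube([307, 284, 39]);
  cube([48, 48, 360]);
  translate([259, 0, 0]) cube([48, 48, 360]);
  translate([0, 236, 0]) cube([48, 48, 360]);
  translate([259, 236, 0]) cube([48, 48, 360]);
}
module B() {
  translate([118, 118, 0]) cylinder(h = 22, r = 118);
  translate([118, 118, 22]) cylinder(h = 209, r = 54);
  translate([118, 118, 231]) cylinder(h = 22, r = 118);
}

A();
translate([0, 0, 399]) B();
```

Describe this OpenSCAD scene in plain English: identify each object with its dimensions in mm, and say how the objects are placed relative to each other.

A is a four-legged stool. The seat is a 307×284×39 mm slab whose top surface is at z = 399 mm; four square legs, each 48×48 mm in cross-section, run from the floor (z = 0) to the underside of the seat, each flush with a corner of the seat.

B is a spool: two coaxial disc flanges of radius 118 mm and thickness 22 mm, joined by a core cylinder of radius 54 mm and height 209 mm. The lower flange rests on z = 0 and the three cylinders share a vertical axis.

The spool is on top of the stool.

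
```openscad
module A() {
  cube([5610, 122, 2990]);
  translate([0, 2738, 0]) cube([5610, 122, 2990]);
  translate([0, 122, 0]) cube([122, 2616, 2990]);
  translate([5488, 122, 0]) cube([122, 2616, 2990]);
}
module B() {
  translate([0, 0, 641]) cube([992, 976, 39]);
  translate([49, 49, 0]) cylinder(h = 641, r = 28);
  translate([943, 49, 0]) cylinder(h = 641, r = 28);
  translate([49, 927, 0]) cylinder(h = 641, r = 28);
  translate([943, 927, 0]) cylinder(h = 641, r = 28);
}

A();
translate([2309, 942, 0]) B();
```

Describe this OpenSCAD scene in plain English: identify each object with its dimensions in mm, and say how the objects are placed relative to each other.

A is the wall frame of a small rectangular building: four walls, each 2990 mm tall and 122 mm thick, enclosing a footprint 5610 mm (x) by 2860 mm (y) outside-to-outside, with no floor or roof. The front and back walls (the −y and +y sides) span the full width; the two side walls fit between them.

B is a rectangular dining table. The top is 992×976×39 mm with its upper surface at z = 680 mm. It stands on four round legs of 56 mm diameter, each leg's bounding box inset 21 mm from the nearest pair of top edges, running from the floor to the underside of the top.

The table sits inside the house frame, centred.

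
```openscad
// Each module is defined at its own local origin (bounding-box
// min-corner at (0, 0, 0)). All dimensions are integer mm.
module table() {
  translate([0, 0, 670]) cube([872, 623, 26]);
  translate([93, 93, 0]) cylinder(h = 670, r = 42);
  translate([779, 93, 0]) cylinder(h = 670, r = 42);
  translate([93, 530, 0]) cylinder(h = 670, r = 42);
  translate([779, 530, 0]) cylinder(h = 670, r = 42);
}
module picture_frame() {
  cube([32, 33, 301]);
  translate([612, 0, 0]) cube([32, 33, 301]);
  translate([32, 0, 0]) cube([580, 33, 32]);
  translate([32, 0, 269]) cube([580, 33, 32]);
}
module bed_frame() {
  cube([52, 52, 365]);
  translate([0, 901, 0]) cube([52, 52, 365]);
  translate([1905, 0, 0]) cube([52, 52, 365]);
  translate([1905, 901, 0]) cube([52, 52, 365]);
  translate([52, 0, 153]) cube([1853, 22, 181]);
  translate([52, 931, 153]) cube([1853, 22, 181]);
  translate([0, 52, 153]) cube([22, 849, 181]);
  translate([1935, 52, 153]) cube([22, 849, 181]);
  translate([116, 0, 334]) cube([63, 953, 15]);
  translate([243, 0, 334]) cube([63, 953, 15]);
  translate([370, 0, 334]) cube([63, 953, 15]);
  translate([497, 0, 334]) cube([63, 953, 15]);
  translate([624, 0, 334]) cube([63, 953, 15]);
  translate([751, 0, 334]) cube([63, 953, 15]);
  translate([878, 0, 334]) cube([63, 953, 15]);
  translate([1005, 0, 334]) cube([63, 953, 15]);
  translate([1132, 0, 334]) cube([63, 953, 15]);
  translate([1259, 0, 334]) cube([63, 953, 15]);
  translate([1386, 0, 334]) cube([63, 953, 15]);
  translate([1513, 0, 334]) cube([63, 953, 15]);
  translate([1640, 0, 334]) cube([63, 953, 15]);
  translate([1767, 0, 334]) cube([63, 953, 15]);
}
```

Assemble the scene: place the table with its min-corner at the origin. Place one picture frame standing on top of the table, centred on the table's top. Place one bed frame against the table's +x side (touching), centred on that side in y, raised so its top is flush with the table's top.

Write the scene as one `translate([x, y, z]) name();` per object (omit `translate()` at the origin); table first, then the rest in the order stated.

table();
translate([114, 295, 696]) picture_frame();
translate([872, -165, 331]) bed_frame();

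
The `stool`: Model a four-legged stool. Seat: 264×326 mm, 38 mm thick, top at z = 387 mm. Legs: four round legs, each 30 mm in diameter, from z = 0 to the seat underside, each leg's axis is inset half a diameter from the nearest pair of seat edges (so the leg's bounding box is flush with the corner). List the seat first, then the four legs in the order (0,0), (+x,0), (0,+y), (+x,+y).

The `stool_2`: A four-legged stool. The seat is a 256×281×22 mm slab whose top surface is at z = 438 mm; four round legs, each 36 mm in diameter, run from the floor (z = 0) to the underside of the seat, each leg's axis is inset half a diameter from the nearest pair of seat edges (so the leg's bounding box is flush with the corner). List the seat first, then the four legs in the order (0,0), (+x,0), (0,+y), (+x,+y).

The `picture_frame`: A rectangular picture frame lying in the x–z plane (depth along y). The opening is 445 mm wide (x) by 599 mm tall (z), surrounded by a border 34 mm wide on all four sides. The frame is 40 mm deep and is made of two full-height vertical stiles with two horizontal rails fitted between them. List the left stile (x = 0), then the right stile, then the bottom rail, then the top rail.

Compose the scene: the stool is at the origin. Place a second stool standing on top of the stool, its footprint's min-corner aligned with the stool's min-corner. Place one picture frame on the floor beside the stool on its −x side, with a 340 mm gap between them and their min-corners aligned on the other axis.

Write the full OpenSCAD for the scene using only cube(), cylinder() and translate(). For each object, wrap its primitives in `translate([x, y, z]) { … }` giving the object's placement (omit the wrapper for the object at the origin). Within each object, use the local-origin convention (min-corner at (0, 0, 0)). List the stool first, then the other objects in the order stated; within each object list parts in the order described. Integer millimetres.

translate([0, 0, 349]) cube([264, 326, 38]);
translate([15, 15, 0]) cylinder(h = 349, r = 15);
translate([249, 15, 0]) cylinder(h = 349, r = 15);
translate([15, 311, 0]) cylinder(h = 349, r = 15);
translate([249, 311, 0]) cylinder(h = 349, r = 15);
translate([0, 0, 387]) {
  translate([0, 0, 416]) cube([256, 281, 22]);
  translate([18, 18, 0]) cylinder(h = 416, r = 18);
  translate([238, 18, 0]) cylinder(h = 416, r = 18);
  translate([18, 263, 0]) cylinder(h = 416, r = 18);
  translate([238, 263, 0]) cylinder(h = 416, r = 18);
}
translate([-853, 0, 0]) {
  cube([34, 40, 667]);
  translate([479, 0, 0]) cube([34, 40, 667]);
  translate([34, 0, 0]) cube([445, 40, 34]);
  translate([34, 0, 633]) cube([445, 40, 34]);
}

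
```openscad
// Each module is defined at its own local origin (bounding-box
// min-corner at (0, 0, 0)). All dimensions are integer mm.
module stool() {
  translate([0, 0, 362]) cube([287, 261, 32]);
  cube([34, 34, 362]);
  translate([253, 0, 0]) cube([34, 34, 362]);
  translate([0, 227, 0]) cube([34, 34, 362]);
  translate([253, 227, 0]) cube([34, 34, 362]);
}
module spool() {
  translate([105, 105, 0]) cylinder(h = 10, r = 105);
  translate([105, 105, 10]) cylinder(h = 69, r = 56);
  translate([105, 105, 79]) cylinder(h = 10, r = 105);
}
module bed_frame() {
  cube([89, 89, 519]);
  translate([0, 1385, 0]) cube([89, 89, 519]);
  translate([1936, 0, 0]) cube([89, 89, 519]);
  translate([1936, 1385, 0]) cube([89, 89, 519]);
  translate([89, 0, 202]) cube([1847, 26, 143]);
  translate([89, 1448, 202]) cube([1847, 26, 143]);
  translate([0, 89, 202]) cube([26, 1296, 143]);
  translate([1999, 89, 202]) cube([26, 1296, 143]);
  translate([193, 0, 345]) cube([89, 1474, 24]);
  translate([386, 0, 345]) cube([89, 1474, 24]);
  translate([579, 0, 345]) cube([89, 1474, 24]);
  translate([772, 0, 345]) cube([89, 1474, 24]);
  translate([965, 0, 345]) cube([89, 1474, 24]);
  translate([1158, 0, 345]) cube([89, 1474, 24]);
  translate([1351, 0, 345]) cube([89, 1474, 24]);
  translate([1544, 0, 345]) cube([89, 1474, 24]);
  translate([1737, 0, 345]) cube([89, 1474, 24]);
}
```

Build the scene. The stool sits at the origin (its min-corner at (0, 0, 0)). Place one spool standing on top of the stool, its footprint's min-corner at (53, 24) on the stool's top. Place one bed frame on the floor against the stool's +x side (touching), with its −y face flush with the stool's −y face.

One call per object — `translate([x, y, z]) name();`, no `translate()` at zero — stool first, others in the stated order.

stool();
translate([53, 24, 394]) spool();
translate([287, 0, 0]) bed_frame();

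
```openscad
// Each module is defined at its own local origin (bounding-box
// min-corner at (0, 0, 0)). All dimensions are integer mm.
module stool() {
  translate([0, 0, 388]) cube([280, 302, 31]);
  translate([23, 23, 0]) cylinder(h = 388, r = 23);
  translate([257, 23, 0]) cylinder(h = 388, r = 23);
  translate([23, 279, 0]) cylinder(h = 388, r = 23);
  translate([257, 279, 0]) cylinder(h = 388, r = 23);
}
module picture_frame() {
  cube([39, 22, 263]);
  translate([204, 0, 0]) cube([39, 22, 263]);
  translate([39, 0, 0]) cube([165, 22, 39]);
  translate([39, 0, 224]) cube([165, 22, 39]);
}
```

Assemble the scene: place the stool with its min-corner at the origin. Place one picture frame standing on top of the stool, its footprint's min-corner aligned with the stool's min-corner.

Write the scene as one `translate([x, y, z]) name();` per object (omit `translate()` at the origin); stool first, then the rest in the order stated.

stool();
translate([0, 0, 419]) picture_frame();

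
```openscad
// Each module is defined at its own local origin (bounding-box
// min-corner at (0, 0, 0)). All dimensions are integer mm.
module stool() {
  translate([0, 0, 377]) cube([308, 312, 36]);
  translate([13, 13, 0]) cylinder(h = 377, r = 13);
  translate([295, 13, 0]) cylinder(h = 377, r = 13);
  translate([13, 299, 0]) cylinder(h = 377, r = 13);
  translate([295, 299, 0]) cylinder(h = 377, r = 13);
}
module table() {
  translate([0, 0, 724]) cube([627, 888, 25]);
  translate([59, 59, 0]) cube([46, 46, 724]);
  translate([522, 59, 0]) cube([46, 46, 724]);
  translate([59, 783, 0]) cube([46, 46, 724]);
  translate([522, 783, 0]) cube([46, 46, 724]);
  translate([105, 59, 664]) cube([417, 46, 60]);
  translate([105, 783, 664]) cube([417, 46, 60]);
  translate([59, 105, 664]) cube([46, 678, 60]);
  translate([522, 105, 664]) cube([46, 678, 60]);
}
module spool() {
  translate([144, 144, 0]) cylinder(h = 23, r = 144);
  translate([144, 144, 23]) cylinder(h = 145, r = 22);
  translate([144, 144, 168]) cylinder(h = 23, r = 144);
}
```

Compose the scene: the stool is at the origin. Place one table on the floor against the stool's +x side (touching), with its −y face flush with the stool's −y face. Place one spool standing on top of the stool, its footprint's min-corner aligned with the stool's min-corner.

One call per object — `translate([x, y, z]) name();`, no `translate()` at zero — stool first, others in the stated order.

stool();
translate([308, 0, 0]) table();
translate([0, 0, 413]) spool();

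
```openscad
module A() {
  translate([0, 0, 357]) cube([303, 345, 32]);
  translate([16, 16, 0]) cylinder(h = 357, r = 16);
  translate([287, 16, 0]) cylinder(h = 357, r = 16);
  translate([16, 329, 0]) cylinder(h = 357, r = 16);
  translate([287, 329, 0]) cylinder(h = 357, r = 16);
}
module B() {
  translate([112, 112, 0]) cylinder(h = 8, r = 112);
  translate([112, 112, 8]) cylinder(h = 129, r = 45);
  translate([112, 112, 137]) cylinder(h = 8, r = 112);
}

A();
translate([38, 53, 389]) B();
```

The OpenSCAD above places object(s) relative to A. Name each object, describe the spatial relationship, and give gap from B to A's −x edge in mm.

A is a stool. B is a spool. The spool is on top of the stool. The gap from the spool to the stool's −x edge is 38 mm.

The spool's min-x is at 38; the stool's min-x is 0; gap = 38 mm.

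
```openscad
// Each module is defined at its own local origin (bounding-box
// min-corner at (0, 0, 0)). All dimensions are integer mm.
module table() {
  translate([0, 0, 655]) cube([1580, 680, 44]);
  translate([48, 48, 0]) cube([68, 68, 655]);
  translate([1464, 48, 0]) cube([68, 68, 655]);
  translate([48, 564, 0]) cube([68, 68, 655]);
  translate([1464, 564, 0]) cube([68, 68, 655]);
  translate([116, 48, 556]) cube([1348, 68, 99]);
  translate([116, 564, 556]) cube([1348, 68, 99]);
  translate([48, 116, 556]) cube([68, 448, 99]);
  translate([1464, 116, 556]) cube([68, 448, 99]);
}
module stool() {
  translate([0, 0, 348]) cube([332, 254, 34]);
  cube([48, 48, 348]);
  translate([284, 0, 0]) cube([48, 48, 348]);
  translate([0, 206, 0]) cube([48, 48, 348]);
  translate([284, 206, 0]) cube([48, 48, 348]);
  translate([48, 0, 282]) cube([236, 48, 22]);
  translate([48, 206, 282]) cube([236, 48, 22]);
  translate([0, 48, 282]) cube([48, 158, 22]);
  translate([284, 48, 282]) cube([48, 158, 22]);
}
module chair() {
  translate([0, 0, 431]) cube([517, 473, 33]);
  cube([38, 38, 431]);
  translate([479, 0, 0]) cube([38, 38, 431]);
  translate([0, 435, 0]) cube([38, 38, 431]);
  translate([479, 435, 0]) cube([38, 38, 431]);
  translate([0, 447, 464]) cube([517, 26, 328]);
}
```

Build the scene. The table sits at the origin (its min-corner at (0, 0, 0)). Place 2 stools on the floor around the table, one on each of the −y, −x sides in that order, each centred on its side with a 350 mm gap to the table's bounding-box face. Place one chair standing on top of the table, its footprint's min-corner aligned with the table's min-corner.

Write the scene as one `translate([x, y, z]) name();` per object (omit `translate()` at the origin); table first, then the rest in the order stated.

table();
translate([624, -604, 0]) stool();
translate([-682, 213, 0]) stool();
translate([0, 0, 699]) chair();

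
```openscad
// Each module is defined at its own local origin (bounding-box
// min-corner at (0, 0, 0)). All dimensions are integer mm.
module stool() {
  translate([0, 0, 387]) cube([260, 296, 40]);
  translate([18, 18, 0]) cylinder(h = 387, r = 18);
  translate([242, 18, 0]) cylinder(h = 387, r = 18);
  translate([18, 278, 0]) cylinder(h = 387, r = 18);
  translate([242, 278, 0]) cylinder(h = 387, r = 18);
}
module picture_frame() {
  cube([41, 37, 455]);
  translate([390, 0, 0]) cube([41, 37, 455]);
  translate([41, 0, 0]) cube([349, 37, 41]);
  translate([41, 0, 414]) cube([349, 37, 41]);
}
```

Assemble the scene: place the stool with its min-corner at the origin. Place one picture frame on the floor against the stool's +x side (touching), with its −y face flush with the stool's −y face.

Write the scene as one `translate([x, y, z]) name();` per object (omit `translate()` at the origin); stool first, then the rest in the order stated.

stool();
translate([260, 0, 0]) picture_frame();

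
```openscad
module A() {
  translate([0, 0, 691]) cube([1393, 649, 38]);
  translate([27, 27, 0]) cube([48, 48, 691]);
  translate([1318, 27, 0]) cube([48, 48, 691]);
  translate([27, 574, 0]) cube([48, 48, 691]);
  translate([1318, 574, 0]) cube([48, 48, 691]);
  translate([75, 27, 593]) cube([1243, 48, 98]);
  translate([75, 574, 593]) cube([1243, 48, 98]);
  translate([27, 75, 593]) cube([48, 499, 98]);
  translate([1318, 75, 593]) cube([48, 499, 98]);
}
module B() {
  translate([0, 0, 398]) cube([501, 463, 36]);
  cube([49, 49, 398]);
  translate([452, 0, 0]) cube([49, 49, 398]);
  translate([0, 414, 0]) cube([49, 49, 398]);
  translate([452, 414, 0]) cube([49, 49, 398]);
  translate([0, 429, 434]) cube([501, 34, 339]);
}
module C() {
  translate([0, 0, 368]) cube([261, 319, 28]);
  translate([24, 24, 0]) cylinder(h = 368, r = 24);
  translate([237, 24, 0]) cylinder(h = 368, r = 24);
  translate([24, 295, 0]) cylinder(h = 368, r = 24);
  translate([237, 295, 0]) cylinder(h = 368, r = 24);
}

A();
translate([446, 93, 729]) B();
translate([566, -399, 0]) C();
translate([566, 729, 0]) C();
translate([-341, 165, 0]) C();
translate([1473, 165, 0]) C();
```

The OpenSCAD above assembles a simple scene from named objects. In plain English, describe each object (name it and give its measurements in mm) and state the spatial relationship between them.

A is a rectangular dining table. The top is 1393×649×38 mm with its upper surface at z = 729 mm. It stands on four 48×48 mm square legs, each inset 27 mm from the nearest pair of top edges, running from the floor to the underside of the top. Four apron rails, 48 mm thick and 98 mm tall, run between adjacent legs with their top edges flush with the underside of the top and their outer faces flush with the legs' outer faces.

B is a chair. The seat is a 501×463×36 mm slab with its top at z = 434 mm, on four 49×49 mm corner legs (flush with the seat edges, standing on z = 0). A flat backrest 34 mm thick, 339 mm tall, spans the full seat width and rises from the seat top along its +y edge, rear face flush with the rear of the seat.

C is a simple wooden stool: a rectangular seat 261 mm (x) by 319 mm (y), 28 mm thick, top face at z = 396 mm, on four round legs, each 48 mm in diameter. The legs rest on z = 0, each leg's axis is inset half a diameter from the nearest pair of seat edges (so the leg's bounding box is flush with the corner).

The chair is on top of the table, centred. Four stools sit around the table at the −y, +y, −x, +x sides.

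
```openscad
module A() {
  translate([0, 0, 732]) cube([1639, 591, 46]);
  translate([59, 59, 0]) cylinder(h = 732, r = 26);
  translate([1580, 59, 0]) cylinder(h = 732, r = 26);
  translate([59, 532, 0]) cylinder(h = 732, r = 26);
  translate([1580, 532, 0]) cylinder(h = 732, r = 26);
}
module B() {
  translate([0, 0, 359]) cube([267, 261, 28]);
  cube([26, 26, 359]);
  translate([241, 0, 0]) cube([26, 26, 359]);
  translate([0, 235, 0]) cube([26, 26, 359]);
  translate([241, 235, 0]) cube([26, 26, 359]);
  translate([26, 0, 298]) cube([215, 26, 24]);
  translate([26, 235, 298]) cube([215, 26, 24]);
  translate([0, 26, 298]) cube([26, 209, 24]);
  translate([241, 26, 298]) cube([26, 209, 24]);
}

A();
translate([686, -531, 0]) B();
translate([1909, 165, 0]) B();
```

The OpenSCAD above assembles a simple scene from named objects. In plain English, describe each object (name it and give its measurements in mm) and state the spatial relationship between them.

A is a rectangular dining table. The top is 1639×591×46 mm with its upper surface at z = 778 mm. It stands on four round legs of 52 mm diameter, each leg's bounding box inset 33 mm from the nearest pair of top edges, running from the floor to the underside of the top.

B is a simple wooden stool: a rectangular seat 267 mm (x) by 261 mm (y), 28 mm thick, top face at z = 387 mm, on four square legs, each 26×26 mm in cross-section. The legs rest on z = 0, each flush with a corner of the seat. Four stretchers, 26 mm wide and 24 mm tall, connect adjacent legs with their undersides at z = 298 mm, each running between the inner faces of the legs it joins and aligned with the legs' outer faces on the other axis.

Two stools sit around the table at the −y, +x sides.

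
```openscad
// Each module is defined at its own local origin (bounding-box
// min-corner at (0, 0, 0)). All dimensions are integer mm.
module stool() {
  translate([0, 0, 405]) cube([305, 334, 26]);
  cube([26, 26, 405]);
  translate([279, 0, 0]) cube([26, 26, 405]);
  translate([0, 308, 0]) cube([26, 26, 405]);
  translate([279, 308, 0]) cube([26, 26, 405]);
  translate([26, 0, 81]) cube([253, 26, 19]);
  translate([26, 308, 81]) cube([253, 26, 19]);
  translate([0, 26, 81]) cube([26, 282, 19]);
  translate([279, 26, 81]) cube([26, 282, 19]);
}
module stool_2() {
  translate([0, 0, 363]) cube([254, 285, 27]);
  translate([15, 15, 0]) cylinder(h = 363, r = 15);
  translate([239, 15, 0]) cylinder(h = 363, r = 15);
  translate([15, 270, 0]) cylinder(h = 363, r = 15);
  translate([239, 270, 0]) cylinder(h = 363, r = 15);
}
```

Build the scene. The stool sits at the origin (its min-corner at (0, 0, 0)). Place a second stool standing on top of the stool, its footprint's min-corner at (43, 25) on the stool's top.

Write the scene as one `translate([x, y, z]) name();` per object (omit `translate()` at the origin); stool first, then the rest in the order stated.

stool();
translate([43, 25, 431]) stool_2();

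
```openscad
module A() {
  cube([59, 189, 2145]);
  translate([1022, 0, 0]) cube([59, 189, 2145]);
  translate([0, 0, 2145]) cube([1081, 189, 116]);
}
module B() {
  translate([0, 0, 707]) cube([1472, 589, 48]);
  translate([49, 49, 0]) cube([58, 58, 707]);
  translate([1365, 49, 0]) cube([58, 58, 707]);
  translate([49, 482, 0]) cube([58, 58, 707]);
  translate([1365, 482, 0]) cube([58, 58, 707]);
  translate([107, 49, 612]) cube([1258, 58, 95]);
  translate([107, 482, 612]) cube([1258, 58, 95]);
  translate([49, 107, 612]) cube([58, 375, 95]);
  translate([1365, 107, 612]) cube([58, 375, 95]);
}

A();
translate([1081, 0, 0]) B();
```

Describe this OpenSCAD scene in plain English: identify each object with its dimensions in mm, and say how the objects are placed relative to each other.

A is a rectangular door frame: two vertical jambs of 59×189 mm section, 2145 mm tall, with a clear opening 963 mm wide between their inner faces. A header 116 mm tall and 189 mm deep lies on top of the jambs and spans the full outside width.

B is a rectangular dining table. The top is 1472×589×48 mm with its upper surface at z = 755 mm. It stands on four 58×58 mm square legs, each inset 49 mm from the nearest pair of top edges, running from the floor to the underside of the top. Four apron rails, 58 mm thick and 95 mm tall, run between adjacent legs with their top edges flush with the underside of the top and their outer faces flush with the legs' outer faces.

The table is against the door frame's +x side, with their −y faces flush.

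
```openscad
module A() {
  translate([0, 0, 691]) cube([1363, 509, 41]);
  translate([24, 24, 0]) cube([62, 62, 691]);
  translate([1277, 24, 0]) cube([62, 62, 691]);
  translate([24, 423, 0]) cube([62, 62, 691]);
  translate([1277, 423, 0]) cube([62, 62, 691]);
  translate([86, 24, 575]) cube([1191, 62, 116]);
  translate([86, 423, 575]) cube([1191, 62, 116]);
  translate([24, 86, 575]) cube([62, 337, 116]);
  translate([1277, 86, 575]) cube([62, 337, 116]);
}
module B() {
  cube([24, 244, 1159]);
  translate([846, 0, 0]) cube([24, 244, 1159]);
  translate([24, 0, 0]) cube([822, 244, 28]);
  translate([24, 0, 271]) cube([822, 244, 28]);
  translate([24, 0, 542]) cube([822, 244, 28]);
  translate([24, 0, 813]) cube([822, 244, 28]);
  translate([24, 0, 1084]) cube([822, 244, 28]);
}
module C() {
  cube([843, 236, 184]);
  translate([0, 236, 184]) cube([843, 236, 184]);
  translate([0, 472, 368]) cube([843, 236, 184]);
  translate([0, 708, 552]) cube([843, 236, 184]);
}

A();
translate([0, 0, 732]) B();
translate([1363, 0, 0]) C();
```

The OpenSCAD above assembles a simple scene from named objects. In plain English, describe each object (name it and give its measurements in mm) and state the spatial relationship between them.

A is a table: top 1363 mm (x) × 509 mm (y), 41 mm thick, upper face at z = 732 mm, on four 62×62 mm square legs, each inset 24 mm from the nearest pair of top edges, running from z = 0 to the bottom of the top. Four apron rails, 62 mm thick and 116 mm tall, run between adjacent legs with their top edges flush with the underside of the top and their outer faces flush with the legs' outer faces.

B is an open bookshelf. Two side panels, each 24 mm thick, 244 mm deep and 1159 mm tall, stand 870 mm apart (outside-to-outside). Between them sit 5 shelves, each 28 mm thick and 244 mm deep, spanning the full gap between the sides. The bottom shelf rests on the floor (its underside at z = 0) and the clear gap between one shelf's top and the next shelf's underside is 243 mm.

C is a run of 4 identical solid stair steps. Each tread is 843×236 mm and each step block is 184 mm high. Step 1 rests on the floor; step k is offset from step 1 by (k−1)×236 mm in y and (k−1)×184 mm in z.

The bookshelf is on top of the table. The staircase is against the table's +x side, with their −y faces flush.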